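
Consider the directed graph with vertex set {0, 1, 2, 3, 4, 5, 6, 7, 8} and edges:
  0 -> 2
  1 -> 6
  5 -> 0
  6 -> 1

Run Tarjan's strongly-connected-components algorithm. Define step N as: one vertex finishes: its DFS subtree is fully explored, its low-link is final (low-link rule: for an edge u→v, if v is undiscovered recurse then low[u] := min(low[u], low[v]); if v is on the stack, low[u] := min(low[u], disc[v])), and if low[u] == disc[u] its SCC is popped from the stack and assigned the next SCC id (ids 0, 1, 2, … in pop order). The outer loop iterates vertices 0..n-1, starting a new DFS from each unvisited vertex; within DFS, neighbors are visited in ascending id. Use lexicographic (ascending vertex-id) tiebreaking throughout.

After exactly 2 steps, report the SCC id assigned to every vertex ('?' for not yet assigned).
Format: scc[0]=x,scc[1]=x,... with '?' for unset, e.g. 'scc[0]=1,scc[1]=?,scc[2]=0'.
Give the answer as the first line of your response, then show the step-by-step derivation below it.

scc[0]=1,scc[1]=?,scc[2]=0,scc[3]=?,scc[4]=?,scc[5]=?,scc[6]=?,scc[7]=?,scc[8]=?

step 1: low=(low[0]=0,low[1]=?,low[2]=1,low[3]=?,low[4]=?,low[5]=?,low[6]=?,low[7]=?,low[8]=?); scc=(scc[0]=?,scc[1]=?,scc[2]=0,scc[3]=?,scc[4]=?,scc[5]=?,scc[6]=?,scc[7]=?,scc[8]=?)
step 2: low=(low[0]=0,low[1]=?,low[2]=1,low[3]=?,low[4]=?,low[5]=?,low[6]=?,low[7]=?,low[8]=?); scc=(scc[0]=1,scc[1]=?,scc[2]=0,scc[3]=?,scc[4]=?,scc[5]=?,scc[6]=?,scc[7]=?,scc[8]=?)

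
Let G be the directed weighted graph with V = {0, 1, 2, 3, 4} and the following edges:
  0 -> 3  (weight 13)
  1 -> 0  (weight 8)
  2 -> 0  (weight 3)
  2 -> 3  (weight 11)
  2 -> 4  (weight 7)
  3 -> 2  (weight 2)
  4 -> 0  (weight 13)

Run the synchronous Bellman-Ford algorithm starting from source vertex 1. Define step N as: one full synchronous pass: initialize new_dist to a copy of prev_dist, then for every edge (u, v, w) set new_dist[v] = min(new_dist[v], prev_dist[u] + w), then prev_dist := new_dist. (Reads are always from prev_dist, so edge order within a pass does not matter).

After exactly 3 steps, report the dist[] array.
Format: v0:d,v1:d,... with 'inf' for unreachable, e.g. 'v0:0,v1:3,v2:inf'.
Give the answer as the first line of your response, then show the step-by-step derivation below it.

v0:8,v1:0,v2:23,v3:21,v4:inf

step 1: dist = v0:8,v1:0,v2:inf,v3:inf,v4:inf
step 2: dist = v0:8,v1:0,v2:inf,v3:21,v4:inf
step 3: dist = v0:8,v1:0,v2:23,v3:21,v4:inf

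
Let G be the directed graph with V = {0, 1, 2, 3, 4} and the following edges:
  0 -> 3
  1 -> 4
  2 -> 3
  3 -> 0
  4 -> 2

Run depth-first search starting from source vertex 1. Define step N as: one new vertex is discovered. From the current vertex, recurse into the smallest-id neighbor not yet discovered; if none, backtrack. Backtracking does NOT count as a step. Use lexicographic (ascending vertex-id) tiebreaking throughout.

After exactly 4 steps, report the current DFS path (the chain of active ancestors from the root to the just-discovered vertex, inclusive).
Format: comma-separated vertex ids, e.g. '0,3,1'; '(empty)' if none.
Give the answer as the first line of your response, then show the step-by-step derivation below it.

1,4,2,3

step 1: discover 1; path=1; order=1
step 2: discover 4; path=1>4; order=1,4
step 3: discover 2; path=1>4>2; order=1,4,2
step 4: discover 3; path=1>4>2>3; order=1,4,2,3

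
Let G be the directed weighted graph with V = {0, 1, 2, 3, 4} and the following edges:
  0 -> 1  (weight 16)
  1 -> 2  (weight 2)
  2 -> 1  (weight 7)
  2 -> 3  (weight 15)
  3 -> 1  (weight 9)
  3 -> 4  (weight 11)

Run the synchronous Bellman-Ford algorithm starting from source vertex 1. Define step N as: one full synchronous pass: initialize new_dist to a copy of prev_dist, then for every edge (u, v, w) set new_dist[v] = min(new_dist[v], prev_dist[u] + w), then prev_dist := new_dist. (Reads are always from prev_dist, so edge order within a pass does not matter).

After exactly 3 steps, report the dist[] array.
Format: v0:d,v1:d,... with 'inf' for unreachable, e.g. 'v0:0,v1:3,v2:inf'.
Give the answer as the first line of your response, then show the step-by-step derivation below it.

v0:inf,v1:0,v2:2,v3:17,v4:28

step 1: dist = v0:inf,v1:0,v2:2,v3:inf,v4:inf
step 2: dist = v0:inf,v1:0,v2:2,v3:17,v4:inf
step 3: dist = v0:inf,v1:0,v2:2,v3:17,v4:28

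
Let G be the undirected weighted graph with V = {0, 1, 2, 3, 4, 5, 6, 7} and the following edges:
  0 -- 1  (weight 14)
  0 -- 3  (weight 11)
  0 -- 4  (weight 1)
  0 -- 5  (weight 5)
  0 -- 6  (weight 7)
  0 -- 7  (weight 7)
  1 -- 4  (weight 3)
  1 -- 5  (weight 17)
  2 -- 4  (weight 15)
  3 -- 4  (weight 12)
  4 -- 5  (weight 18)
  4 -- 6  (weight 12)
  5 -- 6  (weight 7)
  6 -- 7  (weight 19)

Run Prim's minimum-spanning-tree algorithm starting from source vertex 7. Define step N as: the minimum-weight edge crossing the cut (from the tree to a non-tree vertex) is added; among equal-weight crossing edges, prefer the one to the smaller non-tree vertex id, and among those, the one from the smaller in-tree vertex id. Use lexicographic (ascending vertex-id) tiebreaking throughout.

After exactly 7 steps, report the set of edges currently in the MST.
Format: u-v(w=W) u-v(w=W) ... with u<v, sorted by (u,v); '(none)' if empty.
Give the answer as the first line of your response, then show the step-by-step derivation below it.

0-3(w=11) 0-4(w=1) 0-5(w=5) 0-6(w=7) 0-7(w=7) 1-4(w=3) 2-4(w=15)

step 1: add edge 0-7 (w=7); MST = {0-7(w=7)}
step 2: add edge 0-4 (w=1); MST = {0-4(w=1) 0-7(w=7)}
step 3: add edge 1-4 (w=3); MST = {0-4(w=1) 0-7(w=7) 1-4(w=3)}
step 4: add edge 0-5 (w=5); MST = {0-4(w=1) 0-5(w=5) 0-7(w=7) 1-4(w=3)}
step 5: add edge 0-6 (w=7); MST = {0-4(w=1) 0-5(w=5) 0-6(w=7) 0-7(w=7) 1-4(w=3)}
step 6: add edge 0-3 (w=11); MST = {0-3(w=11) 0-4(w=1) 0-5(w=5) 0-6(w=7) 0-7(w=7) 1-4(w=3)}
step 7: add edge 2-4 (w=15); MST = {0-3(w=11) 0-4(w=1) 0-5(w=5) 0-6(w=7) 0-7(w=7) 1-4(w=3) 2-4(w=15)}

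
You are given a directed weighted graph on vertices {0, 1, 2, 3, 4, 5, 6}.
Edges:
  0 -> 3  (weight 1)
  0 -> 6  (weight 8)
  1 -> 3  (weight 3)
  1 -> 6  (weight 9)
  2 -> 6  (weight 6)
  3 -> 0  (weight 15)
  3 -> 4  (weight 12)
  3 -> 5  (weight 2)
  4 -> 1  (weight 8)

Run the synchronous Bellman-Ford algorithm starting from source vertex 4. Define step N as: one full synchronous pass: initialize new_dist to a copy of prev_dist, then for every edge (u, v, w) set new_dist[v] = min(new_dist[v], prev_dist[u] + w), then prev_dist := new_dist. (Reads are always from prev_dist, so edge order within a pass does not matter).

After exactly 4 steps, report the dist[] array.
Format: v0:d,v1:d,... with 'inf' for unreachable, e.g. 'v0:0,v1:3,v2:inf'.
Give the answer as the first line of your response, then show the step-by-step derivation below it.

v0:26,v1:8,v2:inf,v3:11,v4:0,v5:13,v6:17

step 1: dist = v0:inf,v1:8,v2:inf,v3:inf,v4:0,v5:inf,v6:inf
step 2: dist = v0:inf,v1:8,v2:inf,v3:11,v4:0,v5:inf,v6:17
step 3: dist = v0:26,v1:8,v2:inf,v3:11,v4:0,v5:13,v6:17
step 4: dist = v0:26,v1:8,v2:inf,v3:11,v4:0,v5:13,v6:17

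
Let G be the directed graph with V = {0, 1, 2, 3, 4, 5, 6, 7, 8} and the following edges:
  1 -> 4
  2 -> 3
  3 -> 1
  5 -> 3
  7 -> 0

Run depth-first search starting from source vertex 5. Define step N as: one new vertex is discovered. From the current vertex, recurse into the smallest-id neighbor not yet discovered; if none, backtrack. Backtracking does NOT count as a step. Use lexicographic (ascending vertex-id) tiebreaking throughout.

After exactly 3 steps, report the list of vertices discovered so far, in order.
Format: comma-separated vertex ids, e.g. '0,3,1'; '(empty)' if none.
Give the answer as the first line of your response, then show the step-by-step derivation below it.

5,3,1

step 1: discover 5; path=5; order=5
step 2: discover 3; path=5>3; order=5,3
step 3: discover 1; path=5>3>1; order=5,3,1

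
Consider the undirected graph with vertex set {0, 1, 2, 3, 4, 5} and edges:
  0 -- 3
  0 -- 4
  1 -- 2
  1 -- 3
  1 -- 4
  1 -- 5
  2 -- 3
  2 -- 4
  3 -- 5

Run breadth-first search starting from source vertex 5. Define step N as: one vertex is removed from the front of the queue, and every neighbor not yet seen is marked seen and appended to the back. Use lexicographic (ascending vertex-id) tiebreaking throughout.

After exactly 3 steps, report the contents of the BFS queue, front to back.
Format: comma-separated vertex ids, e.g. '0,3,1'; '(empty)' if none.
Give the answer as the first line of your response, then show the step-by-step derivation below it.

2,4,0

step 1: dequeue 5; queue=[1,3]; order=5
step 2: dequeue 1; queue=[3,2,4]; order=5,1
step 3: dequeue 3; queue=[2,4,0]; order=5,1,3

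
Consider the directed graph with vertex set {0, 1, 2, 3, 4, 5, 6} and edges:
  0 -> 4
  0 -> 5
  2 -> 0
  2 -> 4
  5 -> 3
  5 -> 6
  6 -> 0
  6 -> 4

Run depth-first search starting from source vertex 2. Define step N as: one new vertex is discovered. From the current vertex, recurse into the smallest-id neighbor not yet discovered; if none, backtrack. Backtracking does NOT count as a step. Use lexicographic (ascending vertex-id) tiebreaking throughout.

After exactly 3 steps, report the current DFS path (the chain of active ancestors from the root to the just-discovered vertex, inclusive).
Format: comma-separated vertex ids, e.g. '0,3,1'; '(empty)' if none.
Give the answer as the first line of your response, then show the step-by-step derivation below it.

2,0,4

step 1: discover 2; path=2; order=2
step 2: discover 0; path=2>0; order=2,0
step 3: discover 4; path=2>0>4; order=2,0,4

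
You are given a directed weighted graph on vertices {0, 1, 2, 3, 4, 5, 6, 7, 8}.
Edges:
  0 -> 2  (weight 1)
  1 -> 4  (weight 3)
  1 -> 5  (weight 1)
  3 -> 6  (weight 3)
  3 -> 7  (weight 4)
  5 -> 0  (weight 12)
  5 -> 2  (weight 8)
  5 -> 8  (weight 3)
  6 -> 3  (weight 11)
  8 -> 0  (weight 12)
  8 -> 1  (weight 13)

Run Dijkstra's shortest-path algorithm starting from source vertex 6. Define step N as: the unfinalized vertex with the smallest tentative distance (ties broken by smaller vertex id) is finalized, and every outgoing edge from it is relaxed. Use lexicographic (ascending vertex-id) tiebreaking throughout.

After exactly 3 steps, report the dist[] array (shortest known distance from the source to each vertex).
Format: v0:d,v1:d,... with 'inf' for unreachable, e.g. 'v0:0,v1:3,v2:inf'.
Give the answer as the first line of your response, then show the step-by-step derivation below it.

v0:inf,v1:inf,v2:inf,v3:11,v4:inf,v5:inf,v6:0,v7:15,v8:inf

step 1: dist = v0:inf,v1:inf,v2:inf,v3:11,v4:inf,v5:inf,v6:0,v7:inf,v8:inf
step 2: dist = v0:inf,v1:inf,v2:inf,v3:11,v4:inf,v5:inf,v6:0,v7:15,v8:inf
step 3: dist = v0:inf,v1:inf,v2:inf,v3:11,v4:inf,v5:inf,v6:0,v7:15,v8:inf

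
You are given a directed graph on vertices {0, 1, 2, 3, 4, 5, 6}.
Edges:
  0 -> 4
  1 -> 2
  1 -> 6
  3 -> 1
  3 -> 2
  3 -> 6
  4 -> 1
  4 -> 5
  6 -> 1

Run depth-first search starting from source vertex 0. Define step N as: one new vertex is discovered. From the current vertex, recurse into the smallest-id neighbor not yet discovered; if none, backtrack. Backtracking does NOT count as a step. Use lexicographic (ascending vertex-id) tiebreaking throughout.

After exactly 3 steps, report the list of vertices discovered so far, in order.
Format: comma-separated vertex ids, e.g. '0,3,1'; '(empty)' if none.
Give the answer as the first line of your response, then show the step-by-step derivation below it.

0,4,1

step 1: discover 0; path=0; order=0
step 2: discover 4; path=0>4; order=0,4
step 3: discover 1; path=0>4>1; order=0,4,1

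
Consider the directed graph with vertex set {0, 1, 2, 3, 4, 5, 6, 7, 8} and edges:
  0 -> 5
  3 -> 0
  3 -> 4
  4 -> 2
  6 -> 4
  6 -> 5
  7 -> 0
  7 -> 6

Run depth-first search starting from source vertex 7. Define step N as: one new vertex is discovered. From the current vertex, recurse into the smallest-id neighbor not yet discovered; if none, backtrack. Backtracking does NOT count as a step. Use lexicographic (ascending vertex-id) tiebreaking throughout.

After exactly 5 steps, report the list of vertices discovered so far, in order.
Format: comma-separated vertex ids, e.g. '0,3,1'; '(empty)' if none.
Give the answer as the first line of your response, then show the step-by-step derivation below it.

7,0,5,6,4

step 1: discover 7; path=7; order=7
step 2: discover 0; path=7>0; order=7,0
step 3: discover 5; path=7>0>5; order=7,0,5
step 4: discover 6; path=7>6; order=7,0,5,6
step 5: discover 4; path=7>6>4; order=7,0,5,6,4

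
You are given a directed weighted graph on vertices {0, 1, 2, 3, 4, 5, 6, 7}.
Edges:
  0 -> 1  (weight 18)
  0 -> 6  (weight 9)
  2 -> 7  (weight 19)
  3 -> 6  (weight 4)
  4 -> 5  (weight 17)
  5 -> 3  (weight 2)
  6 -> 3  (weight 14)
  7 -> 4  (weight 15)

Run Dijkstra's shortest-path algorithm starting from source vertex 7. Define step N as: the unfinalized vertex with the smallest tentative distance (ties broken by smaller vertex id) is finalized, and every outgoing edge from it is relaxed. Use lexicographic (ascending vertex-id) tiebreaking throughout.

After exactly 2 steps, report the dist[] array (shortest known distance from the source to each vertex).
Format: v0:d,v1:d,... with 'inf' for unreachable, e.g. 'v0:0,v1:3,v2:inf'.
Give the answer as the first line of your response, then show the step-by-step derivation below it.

v0:inf,v1:inf,v2:inf,v3:inf,v4:15,v5:32,v6:inf,v7:0

step 1: dist = v0:inf,v1:inf,v2:inf,v3:inf,v4:15,v5:inf,v6:inf,v7:0
step 2: dist = v0:inf,v1:inf,v2:inf,v3:inf,v4:15,v5:32,v6:inf,v7:0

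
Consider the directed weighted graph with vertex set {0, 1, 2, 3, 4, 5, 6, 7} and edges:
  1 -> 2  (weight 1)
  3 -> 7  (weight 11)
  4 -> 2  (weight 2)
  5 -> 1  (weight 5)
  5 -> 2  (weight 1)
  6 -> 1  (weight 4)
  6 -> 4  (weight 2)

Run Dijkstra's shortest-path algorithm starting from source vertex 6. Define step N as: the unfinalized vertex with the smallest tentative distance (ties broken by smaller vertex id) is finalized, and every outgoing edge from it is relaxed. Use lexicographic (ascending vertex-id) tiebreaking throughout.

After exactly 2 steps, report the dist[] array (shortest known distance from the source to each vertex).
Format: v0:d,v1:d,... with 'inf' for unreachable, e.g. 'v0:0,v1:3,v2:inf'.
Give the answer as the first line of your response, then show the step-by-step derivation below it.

v0:inf,v1:4,v2:4,v3:inf,v4:2,v5:inf,v6:0,v7:inf

step 1: dist = v0:inf,v1:4,v2:inf,v3:inf,v4:2,v5:inf,v6:0,v7:inf
step 2: dist = v0:inf,v1:4,v2:4,v3:inf,v4:2,v5:inf,v6:0,v7:inf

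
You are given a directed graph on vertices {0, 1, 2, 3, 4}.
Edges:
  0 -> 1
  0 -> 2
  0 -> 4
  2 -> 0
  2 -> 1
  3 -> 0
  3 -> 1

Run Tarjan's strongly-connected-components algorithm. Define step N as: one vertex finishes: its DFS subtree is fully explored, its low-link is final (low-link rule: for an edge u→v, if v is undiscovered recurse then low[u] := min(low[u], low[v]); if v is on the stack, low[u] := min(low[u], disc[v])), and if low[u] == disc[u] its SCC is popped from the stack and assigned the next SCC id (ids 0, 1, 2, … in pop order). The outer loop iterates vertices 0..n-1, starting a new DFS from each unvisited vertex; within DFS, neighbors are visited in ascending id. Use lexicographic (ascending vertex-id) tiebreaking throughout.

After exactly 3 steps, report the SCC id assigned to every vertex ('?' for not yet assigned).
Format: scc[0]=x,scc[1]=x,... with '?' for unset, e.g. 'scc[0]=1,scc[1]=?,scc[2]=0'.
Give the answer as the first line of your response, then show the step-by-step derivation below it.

scc[0]=?,scc[1]=0,scc[2]=?,scc[3]=?,scc[4]=1

step 1: low=(low[0]=0,low[1]=1,low[2]=?,low[3]=?,low[4]=?); scc=(scc[0]=?,scc[1]=0,scc[2]=?,scc[3]=?,scc[4]=?)
step 2: low=(low[0]=0,low[1]=1,low[2]=0,low[3]=?,low[4]=?); scc=(scc[0]=?,scc[1]=0,scc[2]=?,scc[3]=?,scc[4]=?)
step 3: low=(low[0]=0,low[1]=1,low[2]=0,low[3]=?,low[4]=3); scc=(scc[0]=?,scc[1]=0,scc[2]=?,scc[3]=?,scc[4]=1)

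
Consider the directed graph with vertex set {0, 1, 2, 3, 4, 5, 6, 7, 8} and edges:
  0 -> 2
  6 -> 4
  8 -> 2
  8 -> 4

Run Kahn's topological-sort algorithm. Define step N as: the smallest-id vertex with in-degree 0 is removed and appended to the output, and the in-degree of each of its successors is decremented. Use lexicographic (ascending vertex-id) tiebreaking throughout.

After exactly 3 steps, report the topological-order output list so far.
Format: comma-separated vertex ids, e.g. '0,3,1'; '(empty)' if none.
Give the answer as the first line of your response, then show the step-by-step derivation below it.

0,1,3

step 1: output 0; order=[0]; indeg=(0,0,1,0,2,0,0,0,0)
step 2: output 1; order=[0,1]; indeg=(0,0,1,0,2,0,0,0,0)
step 3: output 3; order=[0,1,3]; indeg=(0,0,1,0,2,0,0,0,0)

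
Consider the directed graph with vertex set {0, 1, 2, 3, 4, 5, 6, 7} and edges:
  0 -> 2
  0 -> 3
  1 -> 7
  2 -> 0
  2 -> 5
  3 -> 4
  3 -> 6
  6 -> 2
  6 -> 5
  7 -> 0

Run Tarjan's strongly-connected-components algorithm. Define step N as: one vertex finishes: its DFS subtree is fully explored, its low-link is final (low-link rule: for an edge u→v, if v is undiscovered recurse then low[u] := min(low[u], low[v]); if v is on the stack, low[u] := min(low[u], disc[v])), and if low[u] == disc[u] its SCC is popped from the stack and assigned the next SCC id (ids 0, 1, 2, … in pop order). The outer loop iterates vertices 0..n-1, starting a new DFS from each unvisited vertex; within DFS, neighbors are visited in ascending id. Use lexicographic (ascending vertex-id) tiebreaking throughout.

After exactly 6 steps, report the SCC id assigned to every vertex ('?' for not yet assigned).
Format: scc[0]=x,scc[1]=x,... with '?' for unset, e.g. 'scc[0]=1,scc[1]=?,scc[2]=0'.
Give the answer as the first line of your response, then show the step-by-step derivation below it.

scc[0]=2,scc[1]=?,scc[2]=2,scc[3]=2,scc[4]=1,scc[5]=0,scc[6]=2,scc[7]=?

step 1: low=(low[0]=0,low[1]=?,low[2]=0,low[3]=?,low[4]=?,low[5]=2,low[6]=?,low[7]=?); scc=(scc[0]=?,scc[1]=?,scc[2]=?,scc[3]=?,scc[4]=?,scc[5]=0,scc[6]=?,scc[7]=?)
step 2: low=(low[0]=0,low[1]=?,low[2]=0,low[3]=?,low[4]=?,low[5]=2,low[6]=?,low[7]=?); scc=(scc[0]=?,scc[1]=?,scc[2]=?,scc[3]=?,scc[4]=?,scc[5]=0,scc[6]=?,scc[7]=?)
step 3: low=(low[0]=0,low[1]=?,low[2]=0,low[3]=3,low[4]=4,low[5]=2,low[6]=?,low[7]=?); scc=(scc[0]=?,scc[1]=?,scc[2]=?,scc[3]=?,scc[4]=1,scc[5]=0,scc[6]=?,scc[7]=?)
step 4: low=(low[0]=0,low[1]=?,low[2]=0,low[3]=3,low[4]=4,low[5]=2,low[6]=1,low[7]=?); scc=(scc[0]=?,scc[1]=?,scc[2]=?,scc[3]=?,scc[4]=1,scc[5]=0,scc[6]=?,scc[7]=?)
step 5: low=(low[0]=0,low[1]=?,low[2]=0,low[3]=1,low[4]=4,low[5]=2,low[6]=1,low[7]=?); scc=(scc[0]=?,scc[1]=?,scc[2]=?,scc[3]=?,scc[4]=1,scc[5]=0,scc[6]=?,scc[7]=?)
step 6: low=(low[0]=0,low[1]=?,low[2]=0,low[3]=1,low[4]=4,low[5]=2,low[6]=1,low[7]=?); scc=(scc[0]=2,scc[1]=?,scc[2]=2,scc[3]=2,scc[4]=1,scc[5]=0,scc[6]=2,scc[7]=?)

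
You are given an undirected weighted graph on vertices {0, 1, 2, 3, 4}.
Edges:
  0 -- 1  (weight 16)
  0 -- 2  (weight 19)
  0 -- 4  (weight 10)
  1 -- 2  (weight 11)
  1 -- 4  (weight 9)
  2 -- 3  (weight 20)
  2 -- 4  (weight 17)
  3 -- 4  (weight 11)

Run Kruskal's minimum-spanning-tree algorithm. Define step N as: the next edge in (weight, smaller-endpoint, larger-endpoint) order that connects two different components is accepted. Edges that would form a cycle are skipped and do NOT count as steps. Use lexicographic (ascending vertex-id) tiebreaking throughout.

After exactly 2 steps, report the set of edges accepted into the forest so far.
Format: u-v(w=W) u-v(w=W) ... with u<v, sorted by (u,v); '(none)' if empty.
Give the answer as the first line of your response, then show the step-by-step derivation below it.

0-4(w=10) 1-4(w=9)

step 1: add edge 1-4 (w=9); MST = {1-4(w=9)}
step 2: add edge 0-4 (w=10); MST = {0-4(w=10) 1-4(w=9)}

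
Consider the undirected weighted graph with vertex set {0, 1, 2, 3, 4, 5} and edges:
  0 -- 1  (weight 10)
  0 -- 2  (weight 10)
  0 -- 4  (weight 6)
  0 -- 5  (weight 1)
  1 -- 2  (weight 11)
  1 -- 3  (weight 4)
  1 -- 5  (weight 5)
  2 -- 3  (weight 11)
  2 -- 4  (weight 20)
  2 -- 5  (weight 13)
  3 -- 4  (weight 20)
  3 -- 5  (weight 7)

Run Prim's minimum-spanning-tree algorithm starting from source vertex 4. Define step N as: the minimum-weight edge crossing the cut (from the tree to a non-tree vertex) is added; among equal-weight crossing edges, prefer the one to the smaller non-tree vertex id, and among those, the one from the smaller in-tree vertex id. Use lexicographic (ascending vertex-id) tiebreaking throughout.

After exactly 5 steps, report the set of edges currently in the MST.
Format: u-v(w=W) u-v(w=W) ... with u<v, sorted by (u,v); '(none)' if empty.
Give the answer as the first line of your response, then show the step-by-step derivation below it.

0-2(w=10) 0-4(w=6) 0-5(w=1) 1-3(w=4) 1-5(w=5)

step 1: add edge 0-4 (w=6); MST = {0-4(w=6)}
step 2: add edge 0-5 (w=1); MST = {0-4(w=6) 0-5(w=1)}
step 3: add edge 1-5 (w=5); MST = {0-4(w=6) 0-5(w=1) 1-5(w=5)}
step 4: add edge 1-3 (w=4); MST = {0-4(w=6) 0-5(w=1) 1-3(w=4) 1-5(w=5)}
step 5: add edge 0-2 (w=10); MST = {0-2(w=10) 0-4(w=6) 0-5(w=1) 1-3(w=4) 1-5(w=5)}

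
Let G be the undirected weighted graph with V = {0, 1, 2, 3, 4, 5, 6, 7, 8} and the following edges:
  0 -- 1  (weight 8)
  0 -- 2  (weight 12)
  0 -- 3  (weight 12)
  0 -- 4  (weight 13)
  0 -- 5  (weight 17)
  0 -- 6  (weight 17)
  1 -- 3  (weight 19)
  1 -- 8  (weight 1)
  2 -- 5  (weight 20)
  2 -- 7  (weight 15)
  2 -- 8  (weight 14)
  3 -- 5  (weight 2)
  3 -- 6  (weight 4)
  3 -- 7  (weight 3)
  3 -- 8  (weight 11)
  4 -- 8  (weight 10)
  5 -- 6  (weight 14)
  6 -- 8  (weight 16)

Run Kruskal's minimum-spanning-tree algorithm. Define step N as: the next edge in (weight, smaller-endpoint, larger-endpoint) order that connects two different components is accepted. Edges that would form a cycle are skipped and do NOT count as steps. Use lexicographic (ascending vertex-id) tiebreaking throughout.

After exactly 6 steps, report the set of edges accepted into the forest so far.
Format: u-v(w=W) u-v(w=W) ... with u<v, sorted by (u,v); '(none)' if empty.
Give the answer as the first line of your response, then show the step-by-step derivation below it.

0-1(w=8) 1-8(w=1) 3-5(w=2) 3-6(w=4) 3-7(w=3) 4-8(w=10)

step 1: add edge 1-8 (w=1); MST = {1-8(w=1)}
step 2: add edge 3-5 (w=2); MST = {1-8(w=1) 3-5(w=2)}
step 3: add edge 3-7 (w=3); MST = {1-8(w=1) 3-5(w=2) 3-7(w=3)}
step 4: add edge 3-6 (w=4); MST = {1-8(w=1) 3-5(w=2) 3-6(w=4) 3-7(w=3)}
step 5: add edge 0-1 (w=8); MST = {0-1(w=8) 1-8(w=1) 3-5(w=2) 3-6(w=4) 3-7(w=3)}
step 6: add edge 4-8 (w=10); MST = {0-1(w=8) 1-8(w=1) 3-5(w=2) 3-6(w=4) 3-7(w=3) 4-8(w=10)}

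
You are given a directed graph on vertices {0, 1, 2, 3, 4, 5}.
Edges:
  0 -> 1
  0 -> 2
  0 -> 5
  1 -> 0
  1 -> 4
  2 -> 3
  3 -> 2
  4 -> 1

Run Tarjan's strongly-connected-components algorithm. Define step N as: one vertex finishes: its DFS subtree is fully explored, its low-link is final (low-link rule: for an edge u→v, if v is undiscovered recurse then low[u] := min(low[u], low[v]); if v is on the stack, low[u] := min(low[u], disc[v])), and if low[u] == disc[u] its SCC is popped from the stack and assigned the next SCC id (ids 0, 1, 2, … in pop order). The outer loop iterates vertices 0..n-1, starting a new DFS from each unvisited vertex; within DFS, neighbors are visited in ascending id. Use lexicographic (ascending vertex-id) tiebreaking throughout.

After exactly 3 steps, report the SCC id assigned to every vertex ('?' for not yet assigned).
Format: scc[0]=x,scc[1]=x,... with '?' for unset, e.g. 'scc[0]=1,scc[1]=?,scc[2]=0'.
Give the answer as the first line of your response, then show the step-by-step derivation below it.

scc[0]=?,scc[1]=?,scc[2]=?,scc[3]=?,scc[4]=?,scc[5]=?

step 1: low=(low[0]=0,low[1]=0,low[2]=?,low[3]=?,low[4]=1,low[5]=?); scc=(scc[0]=?,scc[1]=?,scc[2]=?,scc[3]=?,scc[4]=?,scc[5]=?)
step 2: low=(low[0]=0,low[1]=0,low[2]=?,low[3]=?,low[4]=1,low[5]=?); scc=(scc[0]=?,scc[1]=?,scc[2]=?,scc[3]=?,scc[4]=?,scc[5]=?)
step 3: low=(low[0]=0,low[1]=0,low[2]=3,low[3]=3,low[4]=1,low[5]=?); scc=(scc[0]=?,scc[1]=?,scc[2]=?,scc[3]=?,scc[4]=?,scc[5]=?)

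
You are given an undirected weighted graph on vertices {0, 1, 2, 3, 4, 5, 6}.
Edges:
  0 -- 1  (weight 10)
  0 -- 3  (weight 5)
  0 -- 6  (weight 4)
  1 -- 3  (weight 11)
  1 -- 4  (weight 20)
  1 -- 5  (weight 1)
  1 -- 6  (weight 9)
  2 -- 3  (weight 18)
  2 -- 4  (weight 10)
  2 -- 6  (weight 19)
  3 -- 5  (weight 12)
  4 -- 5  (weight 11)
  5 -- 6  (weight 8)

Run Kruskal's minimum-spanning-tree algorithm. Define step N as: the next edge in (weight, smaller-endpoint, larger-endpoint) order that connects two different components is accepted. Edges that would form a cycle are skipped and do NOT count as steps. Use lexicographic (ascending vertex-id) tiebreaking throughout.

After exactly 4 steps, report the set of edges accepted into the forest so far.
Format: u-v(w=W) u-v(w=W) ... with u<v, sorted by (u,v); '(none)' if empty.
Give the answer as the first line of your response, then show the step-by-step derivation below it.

0-3(w=5) 0-6(w=4) 1-5(w=1) 5-6(w=8)

step 1: add edge 1-5 (w=1); MST = {1-5(w=1)}
step 2: add edge 0-6 (w=4); MST = {0-6(w=4) 1-5(w=1)}
step 3: add edge 0-3 (w=5); MST = {0-3(w=5) 0-6(w=4) 1-5(w=1)}
step 4: add edge 5-6 (w=8); MST = {0-3(w=5) 0-6(w=4) 1-5(w=1) 5-6(w=8)}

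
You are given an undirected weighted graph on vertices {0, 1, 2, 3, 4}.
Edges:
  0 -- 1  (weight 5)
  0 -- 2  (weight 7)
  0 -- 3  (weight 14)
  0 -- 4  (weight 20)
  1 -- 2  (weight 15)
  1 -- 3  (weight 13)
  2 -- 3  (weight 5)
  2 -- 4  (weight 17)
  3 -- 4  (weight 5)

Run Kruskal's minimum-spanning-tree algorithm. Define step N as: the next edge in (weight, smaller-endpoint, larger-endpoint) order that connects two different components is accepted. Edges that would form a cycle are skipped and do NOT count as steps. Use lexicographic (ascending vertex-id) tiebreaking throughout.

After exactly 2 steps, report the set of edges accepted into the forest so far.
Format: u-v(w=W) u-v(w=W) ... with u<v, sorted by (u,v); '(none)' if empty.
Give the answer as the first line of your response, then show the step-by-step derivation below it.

0-1(w=5) 2-3(w=5)

step 1: add edge 0-1 (w=5); MST = {0-1(w=5)}
step 2: add edge 2-3 (w=5); MST = {0-1(w=5) 2-3(w=5)}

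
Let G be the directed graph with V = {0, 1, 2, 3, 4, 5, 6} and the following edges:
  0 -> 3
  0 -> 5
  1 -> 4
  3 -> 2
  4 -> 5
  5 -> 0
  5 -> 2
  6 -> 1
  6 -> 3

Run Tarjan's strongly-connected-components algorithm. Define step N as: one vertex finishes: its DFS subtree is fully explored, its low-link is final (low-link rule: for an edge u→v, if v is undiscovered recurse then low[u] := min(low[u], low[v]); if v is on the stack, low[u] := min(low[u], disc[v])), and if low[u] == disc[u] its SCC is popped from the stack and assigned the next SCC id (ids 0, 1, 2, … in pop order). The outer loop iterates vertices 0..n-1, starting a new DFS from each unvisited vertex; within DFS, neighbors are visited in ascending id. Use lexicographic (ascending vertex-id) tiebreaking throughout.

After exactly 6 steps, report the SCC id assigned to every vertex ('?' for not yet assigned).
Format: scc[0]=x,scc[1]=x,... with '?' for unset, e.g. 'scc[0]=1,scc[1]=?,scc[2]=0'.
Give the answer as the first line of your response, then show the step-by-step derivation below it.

scc[0]=2,scc[1]=4,scc[2]=0,scc[3]=1,scc[4]=3,scc[5]=2,scc[6]=?

step 1: low=(low[0]=0,low[1]=?,low[2]=2,low[3]=1,low[4]=?,low[5]=?,low[6]=?); scc=(scc[0]=?,scc[1]=?,scc[2]=0,scc[3]=?,scc[4]=?,scc[5]=?,scc[6]=?)
step 2: low=(low[0]=0,low[1]=?,low[2]=2,low[3]=1,low[4]=?,low[5]=?,low[6]=?); scc=(scc[0]=?,scc[1]=?,scc[2]=0,scc[3]=1,scc[4]=?,scc[5]=?,scc[6]=?)
step 3: low=(low[0]=0,low[1]=?,low[2]=2,low[3]=1,low[4]=?,low[5]=0,low[6]=?); scc=(scc[0]=?,scc[1]=?,scc[2]=0,scc[3]=1,scc[4]=?,scc[5]=?,scc[6]=?)
step 4: low=(low[0]=0,low[1]=?,low[2]=2,low[3]=1,low[4]=?,low[5]=0,low[6]=?); scc=(scc[0]=2,scc[1]=?,scc[2]=0,scc[3]=1,scc[4]=?,scc[5]=2,scc[6]=?)
step 5: low=(low[0]=0,low[1]=4,low[2]=2,low[3]=1,low[4]=5,low[5]=0,low[6]=?); scc=(scc[0]=2,scc[1]=?,scc[2]=0,scc[3]=1,scc[4]=3,scc[5]=2,scc[6]=?)
step 6: low=(low[0]=0,low[1]=4,low[2]=2,low[3]=1,low[4]=5,low[5]=0,low[6]=?); scc=(scc[0]=2,scc[1]=4,scc[2]=0,scc[3]=1,scc[4]=3,scc[5]=2,scc[6]=?)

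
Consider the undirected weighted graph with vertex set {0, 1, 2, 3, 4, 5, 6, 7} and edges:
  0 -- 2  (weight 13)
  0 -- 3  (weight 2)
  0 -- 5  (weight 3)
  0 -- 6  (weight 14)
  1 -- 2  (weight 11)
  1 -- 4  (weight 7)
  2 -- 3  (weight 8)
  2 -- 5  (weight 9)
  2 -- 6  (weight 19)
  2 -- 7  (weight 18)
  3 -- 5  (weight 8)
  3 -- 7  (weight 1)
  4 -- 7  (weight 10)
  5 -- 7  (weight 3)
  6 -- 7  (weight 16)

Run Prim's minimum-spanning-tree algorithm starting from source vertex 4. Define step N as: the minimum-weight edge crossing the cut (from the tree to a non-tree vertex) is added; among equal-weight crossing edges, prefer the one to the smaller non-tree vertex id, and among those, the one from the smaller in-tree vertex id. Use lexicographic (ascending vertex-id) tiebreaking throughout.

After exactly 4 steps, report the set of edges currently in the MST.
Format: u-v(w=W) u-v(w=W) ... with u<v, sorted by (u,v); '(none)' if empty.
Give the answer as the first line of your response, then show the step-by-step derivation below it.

0-3(w=2) 1-4(w=7) 3-7(w=1) 4-7(w=10)

step 1: add edge 1-4 (w=7); MST = {1-4(w=7)}
step 2: add edge 4-7 (w=10); MST = {1-4(w=7) 4-7(w=10)}
step 3: add edge 3-7 (w=1); MST = {1-4(w=7) 3-7(w=1) 4-7(w=10)}
step 4: add edge 0-3 (w=2); MST = {0-3(w=2) 1-4(w=7) 3-7(w=1) 4-7(w=10)}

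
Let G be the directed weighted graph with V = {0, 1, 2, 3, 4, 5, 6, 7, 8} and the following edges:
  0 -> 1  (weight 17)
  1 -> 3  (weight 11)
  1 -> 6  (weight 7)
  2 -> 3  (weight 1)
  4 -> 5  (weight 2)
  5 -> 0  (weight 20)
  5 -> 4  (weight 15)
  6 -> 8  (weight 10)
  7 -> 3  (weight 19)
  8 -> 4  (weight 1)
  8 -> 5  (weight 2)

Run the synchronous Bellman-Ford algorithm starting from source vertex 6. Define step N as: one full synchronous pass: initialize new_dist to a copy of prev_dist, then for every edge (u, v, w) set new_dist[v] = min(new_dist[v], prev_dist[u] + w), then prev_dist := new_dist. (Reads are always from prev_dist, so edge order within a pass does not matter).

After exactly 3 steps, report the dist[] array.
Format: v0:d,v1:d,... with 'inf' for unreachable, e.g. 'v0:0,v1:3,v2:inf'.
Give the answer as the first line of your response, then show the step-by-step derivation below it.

v0:32,v1:inf,v2:inf,v3:inf,v4:11,v5:12,v6:0,v7:inf,v8:10

step 1: dist = v0:inf,v1:inf,v2:inf,v3:inf,v4:inf,v5:inf,v6:0,v7:inf,v8:10
step 2: dist = v0:inf,v1:inf,v2:inf,v3:inf,v4:11,v5:12,v6:0,v7:inf,v8:10
step 3: dist = v0:32,v1:inf,v2:inf,v3:inf,v4:11,v5:12,v6:0,v7:inf,v8:10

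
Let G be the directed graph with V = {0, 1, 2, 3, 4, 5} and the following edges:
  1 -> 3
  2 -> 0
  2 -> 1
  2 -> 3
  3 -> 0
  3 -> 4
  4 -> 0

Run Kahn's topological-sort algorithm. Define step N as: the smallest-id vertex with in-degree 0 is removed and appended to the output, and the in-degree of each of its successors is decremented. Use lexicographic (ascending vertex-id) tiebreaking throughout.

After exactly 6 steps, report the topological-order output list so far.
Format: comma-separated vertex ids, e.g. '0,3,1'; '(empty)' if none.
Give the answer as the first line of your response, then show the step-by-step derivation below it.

2,1,3,4,0,5

step 1: output 2; order=[2]; indeg=(2,0,0,1,1,0)
step 2: output 1; order=[2,1]; indeg=(2,0,0,0,1,0)
step 3: output 3; order=[2,1,3]; indeg=(1,0,0,0,0,0)
step 4: output 4; order=[2,1,3,4]; indeg=(0,0,0,0,0,0)
step 5: output 0; order=[2,1,3,4,0]; indeg=(0,0,0,0,0,0)
step 6: output 5; order=[2,1,3,4,0,5]; indeg=(0,0,0,0,0,0)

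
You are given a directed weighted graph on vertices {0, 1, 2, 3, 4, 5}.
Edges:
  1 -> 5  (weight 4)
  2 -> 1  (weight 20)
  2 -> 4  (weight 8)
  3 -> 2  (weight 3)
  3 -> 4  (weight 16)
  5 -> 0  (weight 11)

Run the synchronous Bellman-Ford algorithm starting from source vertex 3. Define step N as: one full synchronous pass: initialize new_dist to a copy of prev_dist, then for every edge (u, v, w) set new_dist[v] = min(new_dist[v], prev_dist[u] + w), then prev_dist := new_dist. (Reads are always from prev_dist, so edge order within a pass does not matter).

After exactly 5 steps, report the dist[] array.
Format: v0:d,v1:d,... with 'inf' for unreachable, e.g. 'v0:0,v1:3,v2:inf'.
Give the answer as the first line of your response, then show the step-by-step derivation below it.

v0:38,v1:23,v2:3,v3:0,v4:11,v5:27

step 1: dist = v0:inf,v1:inf,v2:3,v3:0,v4:16,v5:inf
step 2: dist = v0:inf,v1:23,v2:3,v3:0,v4:11,v5:inf
step 3: dist = v0:inf,v1:23,v2:3,v3:0,v4:11,v5:27
step 4: dist = v0:38,v1:23,v2:3,v3:0,v4:11,v5:27
step 5: dist = v0:38,v1:23,v2:3,v3:0,v4:11,v5:27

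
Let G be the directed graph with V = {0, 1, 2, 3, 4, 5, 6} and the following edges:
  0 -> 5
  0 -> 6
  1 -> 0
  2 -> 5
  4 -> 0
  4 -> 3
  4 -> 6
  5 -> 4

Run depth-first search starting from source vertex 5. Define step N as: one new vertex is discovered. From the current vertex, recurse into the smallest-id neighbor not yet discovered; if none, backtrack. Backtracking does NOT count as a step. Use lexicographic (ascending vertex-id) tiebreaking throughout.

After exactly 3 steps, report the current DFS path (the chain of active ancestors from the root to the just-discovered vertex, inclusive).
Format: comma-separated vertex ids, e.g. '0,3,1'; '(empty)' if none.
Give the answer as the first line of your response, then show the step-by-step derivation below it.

5,4,0

step 1: discover 5; path=5; order=5
step 2: discover 4; path=5>4; order=5,4
step 3: discover 0; path=5>4>0; order=5,4,0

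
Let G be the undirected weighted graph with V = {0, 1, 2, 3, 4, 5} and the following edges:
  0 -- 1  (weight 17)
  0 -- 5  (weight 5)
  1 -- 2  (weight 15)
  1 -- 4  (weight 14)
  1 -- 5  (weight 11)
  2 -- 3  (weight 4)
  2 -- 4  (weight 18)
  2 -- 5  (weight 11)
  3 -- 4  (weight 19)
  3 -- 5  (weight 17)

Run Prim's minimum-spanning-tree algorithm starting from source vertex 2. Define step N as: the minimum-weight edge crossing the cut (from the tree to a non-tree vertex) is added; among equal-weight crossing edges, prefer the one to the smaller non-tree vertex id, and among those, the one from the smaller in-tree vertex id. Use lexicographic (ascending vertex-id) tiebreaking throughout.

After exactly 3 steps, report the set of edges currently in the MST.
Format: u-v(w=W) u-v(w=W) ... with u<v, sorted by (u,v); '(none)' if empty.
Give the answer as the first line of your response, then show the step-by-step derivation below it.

0-5(w=5) 2-3(w=4) 2-5(w=11)

step 1: add edge 2-3 (w=4); MST = {2-3(w=4)}
step 2: add edge 2-5 (w=11); MST = {2-3(w=4) 2-5(w=11)}
step 3: add edge 0-5 (w=5); MST = {0-5(w=5) 2-3(w=4) 2-5(w=11)}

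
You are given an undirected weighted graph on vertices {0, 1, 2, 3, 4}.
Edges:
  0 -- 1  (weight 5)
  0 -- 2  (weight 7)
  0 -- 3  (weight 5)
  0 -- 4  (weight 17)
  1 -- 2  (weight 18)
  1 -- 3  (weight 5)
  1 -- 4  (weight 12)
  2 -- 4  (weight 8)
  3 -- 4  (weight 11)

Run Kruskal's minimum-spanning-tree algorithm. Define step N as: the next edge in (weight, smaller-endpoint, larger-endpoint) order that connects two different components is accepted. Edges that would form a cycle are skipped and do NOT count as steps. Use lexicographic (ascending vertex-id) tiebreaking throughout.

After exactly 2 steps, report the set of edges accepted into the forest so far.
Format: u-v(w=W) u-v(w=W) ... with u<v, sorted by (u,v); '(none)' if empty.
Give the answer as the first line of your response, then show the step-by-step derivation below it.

0-1(w=5) 0-3(w=5)

step 1: add edge 0-1 (w=5); MST = {0-1(w=5)}
step 2: add edge 0-3 (w=5); MST = {0-1(w=5) 0-3(w=5)}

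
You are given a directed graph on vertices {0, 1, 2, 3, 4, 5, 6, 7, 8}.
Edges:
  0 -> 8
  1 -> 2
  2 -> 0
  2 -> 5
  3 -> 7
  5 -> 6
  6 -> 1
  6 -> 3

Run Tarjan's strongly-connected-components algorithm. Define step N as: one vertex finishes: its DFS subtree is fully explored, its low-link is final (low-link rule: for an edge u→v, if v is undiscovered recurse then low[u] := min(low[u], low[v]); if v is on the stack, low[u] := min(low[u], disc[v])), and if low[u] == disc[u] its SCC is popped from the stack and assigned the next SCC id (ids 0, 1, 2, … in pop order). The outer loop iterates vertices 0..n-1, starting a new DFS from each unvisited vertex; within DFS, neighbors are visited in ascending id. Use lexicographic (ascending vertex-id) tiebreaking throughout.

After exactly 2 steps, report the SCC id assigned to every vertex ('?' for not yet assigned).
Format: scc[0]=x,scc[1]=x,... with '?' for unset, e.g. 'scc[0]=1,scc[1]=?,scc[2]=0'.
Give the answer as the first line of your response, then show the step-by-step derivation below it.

scc[0]=1,scc[1]=?,scc[2]=?,scc[3]=?,scc[4]=?,scc[5]=?,scc[6]=?,scc[7]=?,scc[8]=0

step 1: low=(low[0]=0,low[1]=?,low[2]=?,low[3]=?,low[4]=?,low[5]=?,low[6]=?,low[7]=?,low[8]=1); scc=(scc[0]=?,scc[1]=?,scc[2]=?,scc[3]=?,scc[4]=?,scc[5]=?,scc[6]=?,scc[7]=?,scc[8]=0)
step 2: low=(low[0]=0,low[1]=?,low[2]=?,low[3]=?,low[4]=?,low[5]=?,low[6]=?,low[7]=?,low[8]=1); scc=(scc[0]=1,scc[1]=?,scc[2]=?,scc[3]=?,scc[4]=?,scc[5]=?,scc[6]=?,scc[7]=?,scc[8]=0)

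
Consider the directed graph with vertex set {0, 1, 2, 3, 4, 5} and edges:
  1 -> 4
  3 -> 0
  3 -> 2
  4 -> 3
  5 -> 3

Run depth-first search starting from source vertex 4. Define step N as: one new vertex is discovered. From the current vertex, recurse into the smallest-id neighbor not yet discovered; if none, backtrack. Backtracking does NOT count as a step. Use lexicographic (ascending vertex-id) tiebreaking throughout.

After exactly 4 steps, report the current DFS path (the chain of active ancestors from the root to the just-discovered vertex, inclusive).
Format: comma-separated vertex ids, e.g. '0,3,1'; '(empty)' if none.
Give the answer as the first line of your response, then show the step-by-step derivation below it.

4,3,2

step 1: discover 4; path=4; order=4
step 2: discover 3; path=4>3; order=4,3
step 3: discover 0; path=4>3>0; order=4,3,0
step 4: discover 2; path=4>3>2; order=4,3,0,2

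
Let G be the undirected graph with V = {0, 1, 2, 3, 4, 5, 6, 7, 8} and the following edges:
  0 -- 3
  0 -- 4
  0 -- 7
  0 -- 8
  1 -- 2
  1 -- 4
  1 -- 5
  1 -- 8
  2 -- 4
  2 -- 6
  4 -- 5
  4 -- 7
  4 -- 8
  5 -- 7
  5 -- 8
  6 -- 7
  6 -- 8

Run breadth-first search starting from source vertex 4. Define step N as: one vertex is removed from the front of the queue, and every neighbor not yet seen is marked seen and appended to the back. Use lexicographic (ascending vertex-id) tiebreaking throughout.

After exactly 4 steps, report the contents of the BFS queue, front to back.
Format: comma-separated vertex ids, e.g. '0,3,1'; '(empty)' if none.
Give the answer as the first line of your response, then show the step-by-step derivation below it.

5,7,8,3,6

step 1: dequeue 4; queue=[0,1,2,5,7,8]; order=4
step 2: dequeue 0; queue=[1,2,5,7,8,3]; order=4,0
step 3: dequeue 1; queue=[2,5,7,8,3]; order=4,0,1
step 4: dequeue 2; queue=[5,7,8,3,6]; order=4,0,1,2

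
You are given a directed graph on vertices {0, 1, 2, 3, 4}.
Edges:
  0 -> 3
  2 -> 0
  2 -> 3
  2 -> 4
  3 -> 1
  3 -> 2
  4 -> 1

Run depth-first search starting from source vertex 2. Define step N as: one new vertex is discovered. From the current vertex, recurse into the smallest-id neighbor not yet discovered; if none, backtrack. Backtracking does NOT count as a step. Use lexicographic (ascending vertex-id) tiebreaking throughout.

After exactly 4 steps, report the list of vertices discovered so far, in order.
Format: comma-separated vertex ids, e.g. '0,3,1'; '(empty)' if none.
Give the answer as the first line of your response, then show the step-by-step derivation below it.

2,0,3,1

step 1: discover 2; path=2; order=2
step 2: discover 0; path=2>0; order=2,0
step 3: discover 3; path=2>0>3; order=2,0,3
step 4: discover 1; path=2>0>3>1; order=2,0,3,1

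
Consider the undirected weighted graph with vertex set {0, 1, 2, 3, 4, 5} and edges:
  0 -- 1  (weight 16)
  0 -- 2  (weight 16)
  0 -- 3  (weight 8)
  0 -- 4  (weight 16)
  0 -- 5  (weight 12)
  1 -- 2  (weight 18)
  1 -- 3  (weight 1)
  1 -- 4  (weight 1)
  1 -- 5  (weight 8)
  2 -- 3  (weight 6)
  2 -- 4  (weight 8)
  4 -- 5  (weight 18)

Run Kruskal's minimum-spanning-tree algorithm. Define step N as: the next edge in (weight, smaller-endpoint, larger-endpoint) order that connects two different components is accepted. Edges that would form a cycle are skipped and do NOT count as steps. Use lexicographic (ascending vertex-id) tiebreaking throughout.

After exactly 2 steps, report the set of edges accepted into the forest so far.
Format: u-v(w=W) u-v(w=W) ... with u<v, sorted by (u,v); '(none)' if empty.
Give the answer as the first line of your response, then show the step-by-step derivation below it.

1-3(w=1) 1-4(w=1)

step 1: add edge 1-3 (w=1); MST = {1-3(w=1)}
step 2: add edge 1-4 (w=1); MST = {1-3(w=1) 1-4(w=1)}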